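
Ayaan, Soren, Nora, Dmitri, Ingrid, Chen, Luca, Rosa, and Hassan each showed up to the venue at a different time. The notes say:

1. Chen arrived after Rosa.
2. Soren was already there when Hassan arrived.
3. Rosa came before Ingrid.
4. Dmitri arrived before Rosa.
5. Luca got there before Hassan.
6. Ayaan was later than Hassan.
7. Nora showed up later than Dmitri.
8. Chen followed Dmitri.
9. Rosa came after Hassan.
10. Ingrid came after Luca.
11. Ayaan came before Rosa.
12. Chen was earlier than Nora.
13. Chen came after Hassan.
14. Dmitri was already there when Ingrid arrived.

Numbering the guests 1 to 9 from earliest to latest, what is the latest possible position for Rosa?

Rosa must come before Chen, Ingrid, and Nora — 3 guests forced after them.
Everything else can be placed before Rosa in some valid order, so Rosa can sit as late as position 9 − 3 = 6.

6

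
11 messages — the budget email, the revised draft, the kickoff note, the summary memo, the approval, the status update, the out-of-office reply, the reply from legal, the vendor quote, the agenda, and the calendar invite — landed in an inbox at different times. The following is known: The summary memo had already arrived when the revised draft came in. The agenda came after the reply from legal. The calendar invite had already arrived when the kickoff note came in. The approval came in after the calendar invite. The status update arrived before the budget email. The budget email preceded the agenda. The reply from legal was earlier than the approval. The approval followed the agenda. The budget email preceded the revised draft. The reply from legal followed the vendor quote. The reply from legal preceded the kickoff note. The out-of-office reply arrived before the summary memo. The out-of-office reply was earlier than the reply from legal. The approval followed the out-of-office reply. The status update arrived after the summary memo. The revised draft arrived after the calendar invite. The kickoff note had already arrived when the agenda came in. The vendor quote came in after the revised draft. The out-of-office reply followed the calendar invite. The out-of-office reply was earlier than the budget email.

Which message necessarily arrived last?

the approval

Every other message has a chain of constraints placing it before the approval, so the approval is last.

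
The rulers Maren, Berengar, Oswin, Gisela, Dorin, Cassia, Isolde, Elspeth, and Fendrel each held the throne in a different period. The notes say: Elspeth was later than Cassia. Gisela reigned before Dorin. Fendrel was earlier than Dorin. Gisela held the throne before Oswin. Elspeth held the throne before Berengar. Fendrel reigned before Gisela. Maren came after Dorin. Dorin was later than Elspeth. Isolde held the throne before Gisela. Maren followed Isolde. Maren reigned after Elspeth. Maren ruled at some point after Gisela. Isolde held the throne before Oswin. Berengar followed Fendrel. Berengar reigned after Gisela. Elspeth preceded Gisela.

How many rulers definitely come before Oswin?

5

Directly stated before Oswin: Gisela and Isolde.
Cassia reaches Oswin via Cassia → Elspeth → Gisela → Oswin.
Elspeth reaches Oswin via Elspeth → Gisela → Oswin.
Fendrel reaches Oswin via Fendrel → Gisela → Oswin.
No chain forces Berengar (or any of the others) ahead of Oswin.
That's Cassia, Elspeth, Fendrel, Gisela, and Isolde — 5 in all.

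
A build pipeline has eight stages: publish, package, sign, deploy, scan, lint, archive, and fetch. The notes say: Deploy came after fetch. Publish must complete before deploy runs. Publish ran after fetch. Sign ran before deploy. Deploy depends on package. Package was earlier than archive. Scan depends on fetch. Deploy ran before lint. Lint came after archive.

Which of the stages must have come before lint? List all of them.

archive, deploy, fetch, package, publish, sign

Directly stated before lint: archive and deploy.
Fetch reaches lint via fetch → deploy → lint.
Package reaches lint via package → archive → lint.
Publish reaches lint via publish → deploy → lint.
Likewise sign reaches lint by chaining the stated constraints.
No chain forces scan ahead of lint.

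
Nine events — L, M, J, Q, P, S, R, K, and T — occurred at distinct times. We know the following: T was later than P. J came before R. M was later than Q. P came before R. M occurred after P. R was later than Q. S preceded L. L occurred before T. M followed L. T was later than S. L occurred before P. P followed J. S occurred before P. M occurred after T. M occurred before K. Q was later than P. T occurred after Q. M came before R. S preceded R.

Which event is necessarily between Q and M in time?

T

Tracing the constraints gives Q → T → M, so T sits after Q and before M.
No other event is forced both after Q and before M.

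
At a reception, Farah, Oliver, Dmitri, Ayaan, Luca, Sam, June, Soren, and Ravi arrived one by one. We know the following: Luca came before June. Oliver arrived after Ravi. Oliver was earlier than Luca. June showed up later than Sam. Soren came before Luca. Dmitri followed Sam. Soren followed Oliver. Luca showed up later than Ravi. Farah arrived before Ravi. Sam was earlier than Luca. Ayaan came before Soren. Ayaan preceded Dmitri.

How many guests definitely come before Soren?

Directly stated before Soren: Ayaan and Oliver.
Farah reaches Soren via Farah → Ravi → Oliver → Soren.
Ravi reaches Soren via Ravi → Oliver → Soren.
No chain forces June (or any of the others) ahead of Soren.
That's Ayaan, Farah, Oliver, and Ravi — 4 in all.

4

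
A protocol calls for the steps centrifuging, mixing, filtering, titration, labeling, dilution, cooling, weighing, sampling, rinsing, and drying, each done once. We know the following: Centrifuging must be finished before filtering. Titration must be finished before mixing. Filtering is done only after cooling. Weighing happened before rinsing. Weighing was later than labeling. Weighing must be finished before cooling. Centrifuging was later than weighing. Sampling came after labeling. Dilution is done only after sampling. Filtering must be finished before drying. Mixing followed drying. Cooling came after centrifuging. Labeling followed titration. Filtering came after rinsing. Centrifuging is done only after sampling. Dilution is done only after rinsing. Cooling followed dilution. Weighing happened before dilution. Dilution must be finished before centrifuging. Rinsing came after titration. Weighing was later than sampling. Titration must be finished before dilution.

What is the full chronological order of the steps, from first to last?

titration, labeling, sampling, weighing, rinsing, dilution, centrifuging, cooling, filtering, drying, mixing

The constraints fix every adjacent pair, so only one ordering works:
titration → labeling → sampling → weighing → rinsing → dilution → centrifuging → cooling → filtering → drying → mixing.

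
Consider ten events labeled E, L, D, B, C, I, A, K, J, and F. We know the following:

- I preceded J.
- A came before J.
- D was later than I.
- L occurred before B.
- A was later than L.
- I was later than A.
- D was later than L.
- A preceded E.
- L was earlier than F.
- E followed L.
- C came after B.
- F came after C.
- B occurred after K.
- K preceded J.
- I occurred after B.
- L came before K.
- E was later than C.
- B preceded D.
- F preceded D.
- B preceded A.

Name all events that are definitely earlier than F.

Directly stated before F: C and L.
B reaches F via B → C → F.
K reaches F via K → B → C → F.
No chain forces A (or any of the others) ahead of F.

B, C, K, L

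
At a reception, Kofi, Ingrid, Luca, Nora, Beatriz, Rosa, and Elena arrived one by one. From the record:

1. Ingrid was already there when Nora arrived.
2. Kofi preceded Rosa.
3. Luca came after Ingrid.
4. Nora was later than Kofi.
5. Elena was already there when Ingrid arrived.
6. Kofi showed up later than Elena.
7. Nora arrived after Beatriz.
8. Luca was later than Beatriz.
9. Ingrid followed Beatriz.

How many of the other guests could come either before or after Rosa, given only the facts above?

4

Forced before Rosa: Elena and Kofi.
That leaves Beatriz, Ingrid, Luca, and Nora with no forced order relative to Rosa — 4.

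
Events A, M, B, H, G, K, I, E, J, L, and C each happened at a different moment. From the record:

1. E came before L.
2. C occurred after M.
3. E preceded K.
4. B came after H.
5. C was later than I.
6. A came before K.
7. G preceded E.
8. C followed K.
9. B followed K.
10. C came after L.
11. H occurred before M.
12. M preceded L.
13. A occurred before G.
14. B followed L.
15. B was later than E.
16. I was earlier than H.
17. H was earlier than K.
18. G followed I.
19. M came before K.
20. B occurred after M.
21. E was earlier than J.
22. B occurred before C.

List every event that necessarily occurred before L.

Directly stated before L: E and M.
A reaches L via A → G → E → L.
G reaches L via G → E → L.
H reaches L via H → M → L.
Likewise I reaches L by chaining the stated constraints.
No chain forces B (or any of the others) ahead of L.

A, E, G, H, I, M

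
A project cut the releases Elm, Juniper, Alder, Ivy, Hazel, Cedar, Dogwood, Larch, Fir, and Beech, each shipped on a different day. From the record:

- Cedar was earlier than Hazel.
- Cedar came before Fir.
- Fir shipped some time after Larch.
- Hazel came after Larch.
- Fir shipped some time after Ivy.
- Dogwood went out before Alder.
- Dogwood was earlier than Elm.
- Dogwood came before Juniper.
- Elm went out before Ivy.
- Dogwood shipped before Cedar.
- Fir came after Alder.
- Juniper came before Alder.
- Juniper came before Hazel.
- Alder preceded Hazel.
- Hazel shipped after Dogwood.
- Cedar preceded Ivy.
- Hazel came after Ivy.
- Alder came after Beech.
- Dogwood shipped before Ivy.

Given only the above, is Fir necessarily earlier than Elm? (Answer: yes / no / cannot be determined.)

Tracing the constraints gives Elm → Ivy → Fir, so Elm must come before Fir.
That means Fir cannot be before Elm.

no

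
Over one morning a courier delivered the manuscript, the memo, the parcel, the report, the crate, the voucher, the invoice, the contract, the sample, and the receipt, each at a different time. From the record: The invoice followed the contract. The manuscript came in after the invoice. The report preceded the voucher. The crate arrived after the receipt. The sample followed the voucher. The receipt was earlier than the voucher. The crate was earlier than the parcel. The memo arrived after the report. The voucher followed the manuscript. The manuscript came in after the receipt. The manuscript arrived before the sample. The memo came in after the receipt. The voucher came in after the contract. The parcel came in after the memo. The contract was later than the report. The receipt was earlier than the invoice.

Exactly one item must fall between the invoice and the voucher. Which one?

Tracing the constraints gives the invoice → the manuscript → the voucher, so the manuscript sits after the invoice and before the voucher.
No other item is forced both after the invoice and before the voucher.

the manuscript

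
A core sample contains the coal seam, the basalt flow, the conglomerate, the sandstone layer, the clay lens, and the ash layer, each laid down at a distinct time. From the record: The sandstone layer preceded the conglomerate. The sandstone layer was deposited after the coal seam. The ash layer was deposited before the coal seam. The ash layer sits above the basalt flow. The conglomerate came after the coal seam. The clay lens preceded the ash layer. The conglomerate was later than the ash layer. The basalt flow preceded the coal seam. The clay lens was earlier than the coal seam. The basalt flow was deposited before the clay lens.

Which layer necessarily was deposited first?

the basalt flow

The basalt flow has a chain of constraints placing it before every other layer, so the basalt flow must be first.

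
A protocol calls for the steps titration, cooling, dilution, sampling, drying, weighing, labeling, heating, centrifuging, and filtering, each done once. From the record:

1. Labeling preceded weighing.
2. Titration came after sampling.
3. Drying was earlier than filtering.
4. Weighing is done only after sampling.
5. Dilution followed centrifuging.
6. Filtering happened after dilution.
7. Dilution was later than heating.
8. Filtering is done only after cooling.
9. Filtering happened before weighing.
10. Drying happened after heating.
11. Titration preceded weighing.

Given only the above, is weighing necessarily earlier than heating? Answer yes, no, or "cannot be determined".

no

Tracing the constraints gives heating → drying → filtering → weighing, so heating must come before weighing.
That means weighing cannot be before heating.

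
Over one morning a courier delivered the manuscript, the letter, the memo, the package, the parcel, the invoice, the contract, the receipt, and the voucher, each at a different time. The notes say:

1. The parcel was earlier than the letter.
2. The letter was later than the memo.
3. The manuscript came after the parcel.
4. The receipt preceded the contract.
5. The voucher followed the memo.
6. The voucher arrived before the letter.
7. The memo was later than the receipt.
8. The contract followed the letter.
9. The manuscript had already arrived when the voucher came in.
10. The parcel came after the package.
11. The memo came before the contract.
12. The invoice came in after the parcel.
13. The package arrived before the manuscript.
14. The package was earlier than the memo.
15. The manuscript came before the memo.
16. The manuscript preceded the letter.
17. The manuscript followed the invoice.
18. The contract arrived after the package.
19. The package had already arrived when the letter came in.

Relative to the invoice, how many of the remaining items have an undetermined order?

Forced before the invoice: the package and the parcel; forced after the invoice: the contract, the letter, the manuscript, the memo, and the voucher.
That leaves the receipt with no forced order relative to the invoice — 1.

1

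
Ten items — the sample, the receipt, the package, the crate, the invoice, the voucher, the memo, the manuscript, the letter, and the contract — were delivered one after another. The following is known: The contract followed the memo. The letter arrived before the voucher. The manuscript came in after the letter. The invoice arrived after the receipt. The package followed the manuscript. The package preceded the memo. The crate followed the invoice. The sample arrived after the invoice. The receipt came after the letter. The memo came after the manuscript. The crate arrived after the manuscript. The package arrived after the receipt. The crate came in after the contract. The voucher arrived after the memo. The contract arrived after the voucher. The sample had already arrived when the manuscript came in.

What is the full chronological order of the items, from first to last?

The constraints fix every adjacent pair, so only one ordering works:
the letter → the receipt → the invoice → the sample → the manuscript → the package → the memo → the voucher → the contract → the crate.

the letter, the receipt, the invoice, the sample, the manuscript, the package, the memo, the voucher, the contract, the crate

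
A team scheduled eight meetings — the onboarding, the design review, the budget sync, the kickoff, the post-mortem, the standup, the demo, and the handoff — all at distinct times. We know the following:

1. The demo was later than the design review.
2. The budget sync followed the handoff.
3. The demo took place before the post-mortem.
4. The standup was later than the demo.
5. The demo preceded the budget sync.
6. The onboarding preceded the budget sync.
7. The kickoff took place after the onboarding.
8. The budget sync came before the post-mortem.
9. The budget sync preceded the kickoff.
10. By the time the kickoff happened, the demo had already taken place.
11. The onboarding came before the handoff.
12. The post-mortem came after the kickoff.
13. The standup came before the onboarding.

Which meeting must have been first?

The design review has a chain of constraints placing it before every other meeting, so the design review must be first.

the design review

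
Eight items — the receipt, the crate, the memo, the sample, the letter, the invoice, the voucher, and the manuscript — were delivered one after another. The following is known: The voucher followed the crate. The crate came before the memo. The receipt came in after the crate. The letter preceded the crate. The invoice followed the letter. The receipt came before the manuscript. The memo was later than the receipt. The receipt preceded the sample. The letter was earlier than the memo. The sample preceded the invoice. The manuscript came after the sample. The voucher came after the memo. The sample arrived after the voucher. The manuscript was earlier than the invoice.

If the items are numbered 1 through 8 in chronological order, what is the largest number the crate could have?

The crate must come before the invoice, the manuscript, the memo, the receipt, the sample, and the voucher — 6 items forced after it.
Everything else can be placed before the crate in some valid order, so the crate can sit as late as position 8 − 6 = 2.

2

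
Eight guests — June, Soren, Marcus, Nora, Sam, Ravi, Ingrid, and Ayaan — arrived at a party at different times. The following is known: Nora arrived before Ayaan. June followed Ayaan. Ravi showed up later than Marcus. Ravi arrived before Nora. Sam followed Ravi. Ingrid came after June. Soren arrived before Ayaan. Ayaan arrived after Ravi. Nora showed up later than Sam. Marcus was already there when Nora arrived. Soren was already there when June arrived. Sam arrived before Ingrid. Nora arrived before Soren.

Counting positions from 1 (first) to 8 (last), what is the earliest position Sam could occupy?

3

Marcus and Ravi must both come before Sam — 2 forced predecessors.
Nothing else is forced ahead of Sam, so their earliest slot is position 2 + 1 = 3.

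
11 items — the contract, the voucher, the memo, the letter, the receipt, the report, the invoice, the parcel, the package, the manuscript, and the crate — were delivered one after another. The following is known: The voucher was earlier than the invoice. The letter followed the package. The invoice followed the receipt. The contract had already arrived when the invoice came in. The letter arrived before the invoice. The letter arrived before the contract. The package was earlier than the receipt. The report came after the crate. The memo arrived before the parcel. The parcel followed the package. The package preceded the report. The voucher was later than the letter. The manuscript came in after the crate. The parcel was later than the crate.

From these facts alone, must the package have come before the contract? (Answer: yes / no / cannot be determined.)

Chain the constraints: the package → the letter → the contract. Each link is directly stated, so the package comes before the contract.

yes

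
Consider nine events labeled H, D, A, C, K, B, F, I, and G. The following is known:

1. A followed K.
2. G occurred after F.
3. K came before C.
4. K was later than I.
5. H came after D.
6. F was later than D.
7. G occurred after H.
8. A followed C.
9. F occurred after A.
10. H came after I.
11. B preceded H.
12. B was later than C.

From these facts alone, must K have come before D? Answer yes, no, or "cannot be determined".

No chain of stated constraints runs from K to D, and none runs from D to K either.
So the relative order of K and D is not fixed by the given facts.

cannot be determined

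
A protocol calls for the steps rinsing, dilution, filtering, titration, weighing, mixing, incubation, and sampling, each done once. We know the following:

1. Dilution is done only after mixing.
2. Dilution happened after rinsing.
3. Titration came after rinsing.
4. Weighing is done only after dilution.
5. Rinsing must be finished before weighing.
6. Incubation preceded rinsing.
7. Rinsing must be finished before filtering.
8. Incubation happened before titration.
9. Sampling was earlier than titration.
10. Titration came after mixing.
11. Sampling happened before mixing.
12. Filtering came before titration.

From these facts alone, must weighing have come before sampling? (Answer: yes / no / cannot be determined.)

Tracing the constraints gives sampling → mixing → dilution → weighing, so sampling must come before weighing.
That means weighing cannot be before sampling.

no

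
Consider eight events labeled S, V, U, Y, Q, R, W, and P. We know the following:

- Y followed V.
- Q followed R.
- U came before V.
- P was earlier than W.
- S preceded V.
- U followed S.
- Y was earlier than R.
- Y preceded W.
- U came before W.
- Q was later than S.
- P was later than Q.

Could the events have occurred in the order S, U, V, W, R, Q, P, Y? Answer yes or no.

The constraints require P before W, but in the proposed sequence W appears ahead of P. That one violation is enough.

no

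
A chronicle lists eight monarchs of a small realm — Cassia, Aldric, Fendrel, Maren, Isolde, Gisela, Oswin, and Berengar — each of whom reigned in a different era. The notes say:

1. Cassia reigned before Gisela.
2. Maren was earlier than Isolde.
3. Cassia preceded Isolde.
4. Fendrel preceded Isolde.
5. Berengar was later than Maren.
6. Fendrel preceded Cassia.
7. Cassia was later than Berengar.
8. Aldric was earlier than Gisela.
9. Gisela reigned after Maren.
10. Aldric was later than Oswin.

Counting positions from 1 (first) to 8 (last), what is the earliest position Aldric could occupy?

2

Oswin must come before Aldric — 1 forced predecessor.
Nothing else is forced ahead of Aldric, so their earliest slot is position 1 + 1 = 2.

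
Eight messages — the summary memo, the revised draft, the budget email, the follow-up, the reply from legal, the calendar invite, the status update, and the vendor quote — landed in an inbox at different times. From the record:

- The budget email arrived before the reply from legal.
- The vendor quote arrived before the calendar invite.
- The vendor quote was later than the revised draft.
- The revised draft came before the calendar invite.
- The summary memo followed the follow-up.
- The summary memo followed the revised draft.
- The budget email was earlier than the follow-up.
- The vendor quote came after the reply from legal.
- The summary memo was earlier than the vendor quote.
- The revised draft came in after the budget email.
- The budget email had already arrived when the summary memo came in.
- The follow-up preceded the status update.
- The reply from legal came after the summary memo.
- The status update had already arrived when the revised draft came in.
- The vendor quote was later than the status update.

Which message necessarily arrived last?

the calendar invite

Every other message has a chain of constraints placing it before the calendar invite, so the calendar invite is last.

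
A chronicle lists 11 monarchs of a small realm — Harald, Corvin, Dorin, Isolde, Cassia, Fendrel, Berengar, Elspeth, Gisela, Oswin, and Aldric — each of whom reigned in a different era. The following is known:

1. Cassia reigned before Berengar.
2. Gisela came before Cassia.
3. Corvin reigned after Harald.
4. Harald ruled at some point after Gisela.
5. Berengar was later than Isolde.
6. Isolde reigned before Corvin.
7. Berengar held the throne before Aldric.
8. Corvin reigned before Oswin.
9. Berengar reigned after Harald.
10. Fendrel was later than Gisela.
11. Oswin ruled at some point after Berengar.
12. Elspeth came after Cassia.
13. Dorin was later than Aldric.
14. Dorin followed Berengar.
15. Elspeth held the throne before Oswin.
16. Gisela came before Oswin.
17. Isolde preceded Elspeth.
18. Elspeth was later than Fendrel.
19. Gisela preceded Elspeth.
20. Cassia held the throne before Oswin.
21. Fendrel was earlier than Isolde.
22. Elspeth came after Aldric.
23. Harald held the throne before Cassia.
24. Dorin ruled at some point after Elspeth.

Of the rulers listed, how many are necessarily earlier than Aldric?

Directly stated before Aldric: Berengar.
Cassia reaches Aldric via Cassia → Berengar → Aldric.
Fendrel reaches Aldric via Fendrel → Isolde → Berengar → Aldric.
Gisela reaches Aldric via Gisela → Harald → Berengar → Aldric.
Likewise Harald and Isolde each reach Aldric by chaining the stated constraints.
No chain forces Oswin (or any of the others) ahead of Aldric.
That's Berengar, Cassia, Fendrel, Gisela, Harald, and Isolde — 6 in all.

6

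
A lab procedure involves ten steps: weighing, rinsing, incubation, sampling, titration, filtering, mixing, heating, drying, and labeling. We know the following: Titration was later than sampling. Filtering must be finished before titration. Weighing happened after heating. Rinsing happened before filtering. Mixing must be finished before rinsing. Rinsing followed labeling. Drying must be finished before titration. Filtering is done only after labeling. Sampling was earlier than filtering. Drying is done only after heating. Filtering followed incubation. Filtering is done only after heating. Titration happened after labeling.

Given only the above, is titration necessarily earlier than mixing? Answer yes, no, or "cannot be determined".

no

Tracing the constraints gives mixing → rinsing → filtering → titration, so mixing must come before titration.
That means titration cannot be before mixing.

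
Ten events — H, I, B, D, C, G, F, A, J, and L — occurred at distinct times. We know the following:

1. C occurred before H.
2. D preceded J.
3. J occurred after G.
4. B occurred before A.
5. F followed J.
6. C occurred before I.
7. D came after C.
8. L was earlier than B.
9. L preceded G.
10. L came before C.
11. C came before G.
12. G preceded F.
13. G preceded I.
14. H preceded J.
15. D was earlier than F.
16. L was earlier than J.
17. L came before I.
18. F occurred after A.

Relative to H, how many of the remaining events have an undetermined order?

5

Forced before H: C and L; forced after H: F and J.
That leaves A, B, D, G, and I with no forced order relative to H — 5.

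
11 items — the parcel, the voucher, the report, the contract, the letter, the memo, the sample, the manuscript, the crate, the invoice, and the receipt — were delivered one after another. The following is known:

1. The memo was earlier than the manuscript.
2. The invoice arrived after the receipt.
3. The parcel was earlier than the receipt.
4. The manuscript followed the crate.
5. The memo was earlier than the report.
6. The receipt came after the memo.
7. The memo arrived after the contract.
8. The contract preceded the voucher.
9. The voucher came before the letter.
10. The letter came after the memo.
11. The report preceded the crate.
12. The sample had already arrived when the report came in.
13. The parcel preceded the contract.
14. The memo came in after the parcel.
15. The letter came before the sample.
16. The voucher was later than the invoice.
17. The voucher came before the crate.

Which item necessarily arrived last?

the manuscript

Every other item has a chain of constraints placing it before the manuscript, so the manuscript is last.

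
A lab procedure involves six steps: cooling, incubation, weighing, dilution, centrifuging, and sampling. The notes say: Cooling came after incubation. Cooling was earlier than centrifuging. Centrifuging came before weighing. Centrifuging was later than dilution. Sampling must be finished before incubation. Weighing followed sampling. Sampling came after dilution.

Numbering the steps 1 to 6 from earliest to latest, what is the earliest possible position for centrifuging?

5

Cooling, dilution, incubation, and sampling must all come before centrifuging — 4 forced predecessors.
Nothing else is forced ahead of centrifuging, so its earliest slot is position 4 + 1 = 5.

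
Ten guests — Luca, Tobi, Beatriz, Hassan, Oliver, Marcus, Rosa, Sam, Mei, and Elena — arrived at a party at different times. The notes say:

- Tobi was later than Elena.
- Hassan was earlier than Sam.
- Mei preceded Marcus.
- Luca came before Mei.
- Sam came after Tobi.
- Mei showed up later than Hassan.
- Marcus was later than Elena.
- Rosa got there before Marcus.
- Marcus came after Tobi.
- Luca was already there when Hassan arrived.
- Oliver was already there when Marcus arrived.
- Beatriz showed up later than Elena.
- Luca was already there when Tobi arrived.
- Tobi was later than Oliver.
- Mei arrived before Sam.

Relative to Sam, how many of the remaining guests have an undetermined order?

3

Forced before Sam: Elena, Hassan, Luca, Mei, Oliver, and Tobi.
That leaves Beatriz, Marcus, and Rosa with no forced order relative to Sam — 3.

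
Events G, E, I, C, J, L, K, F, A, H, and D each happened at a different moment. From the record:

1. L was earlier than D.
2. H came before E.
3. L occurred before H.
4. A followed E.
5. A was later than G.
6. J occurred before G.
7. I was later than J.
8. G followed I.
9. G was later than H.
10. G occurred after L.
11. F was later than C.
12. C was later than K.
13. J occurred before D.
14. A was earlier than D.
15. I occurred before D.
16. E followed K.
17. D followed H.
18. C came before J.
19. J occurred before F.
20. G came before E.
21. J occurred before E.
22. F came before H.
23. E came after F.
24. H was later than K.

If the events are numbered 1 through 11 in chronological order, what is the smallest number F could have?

C, J, and K must all come before F — 3 forced predecessors.
Nothing else is forced ahead of F, so its earliest slot is position 3 + 1 = 4.

4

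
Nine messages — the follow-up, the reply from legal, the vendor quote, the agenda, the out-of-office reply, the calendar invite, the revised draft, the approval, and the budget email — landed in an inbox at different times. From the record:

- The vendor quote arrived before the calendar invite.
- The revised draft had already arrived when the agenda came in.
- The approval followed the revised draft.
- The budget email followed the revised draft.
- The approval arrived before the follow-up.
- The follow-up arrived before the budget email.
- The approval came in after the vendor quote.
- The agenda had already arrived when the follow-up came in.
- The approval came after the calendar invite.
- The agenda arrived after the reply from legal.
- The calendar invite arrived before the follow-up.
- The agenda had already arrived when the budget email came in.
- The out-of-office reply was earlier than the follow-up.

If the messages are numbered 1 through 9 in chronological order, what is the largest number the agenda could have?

7

The agenda must come before the budget email and the follow-up — 2 messages forced after it.
Everything else can be placed before the agenda in some valid order, so the agenda can sit as late as position 9 − 2 = 7.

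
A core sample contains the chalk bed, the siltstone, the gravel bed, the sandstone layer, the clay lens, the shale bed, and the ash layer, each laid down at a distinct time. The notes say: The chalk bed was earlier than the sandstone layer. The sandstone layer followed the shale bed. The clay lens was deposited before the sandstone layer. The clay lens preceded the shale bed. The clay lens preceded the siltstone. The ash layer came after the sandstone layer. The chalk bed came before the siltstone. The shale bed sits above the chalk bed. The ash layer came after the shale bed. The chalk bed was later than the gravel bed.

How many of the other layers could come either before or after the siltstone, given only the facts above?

3

Forced before the siltstone: the chalk bed, the clay lens, and the gravel bed.
That leaves the ash layer, the sandstone layer, and the shale bed with no forced order relative to the siltstone — 3.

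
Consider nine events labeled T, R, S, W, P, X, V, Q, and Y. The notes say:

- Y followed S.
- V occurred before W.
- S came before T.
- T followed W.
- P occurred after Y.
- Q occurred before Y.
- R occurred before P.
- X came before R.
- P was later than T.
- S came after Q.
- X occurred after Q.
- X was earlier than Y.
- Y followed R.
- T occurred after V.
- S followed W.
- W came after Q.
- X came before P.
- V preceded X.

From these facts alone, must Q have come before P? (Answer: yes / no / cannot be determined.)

yes

Chain the constraints: Q → Y → P. Each link is directly stated, so Q comes before P.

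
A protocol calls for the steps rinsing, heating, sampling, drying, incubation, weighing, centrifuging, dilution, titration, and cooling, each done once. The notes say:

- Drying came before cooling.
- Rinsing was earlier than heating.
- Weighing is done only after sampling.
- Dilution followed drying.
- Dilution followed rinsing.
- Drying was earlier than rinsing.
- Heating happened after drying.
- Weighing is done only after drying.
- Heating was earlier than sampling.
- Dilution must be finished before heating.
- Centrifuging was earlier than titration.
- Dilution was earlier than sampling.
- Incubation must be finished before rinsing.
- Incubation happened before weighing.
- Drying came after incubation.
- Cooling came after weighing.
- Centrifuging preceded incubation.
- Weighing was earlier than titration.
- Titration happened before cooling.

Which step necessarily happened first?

Centrifuging has a chain of constraints placing it before every other step, so centrifuging must be first.

centrifuging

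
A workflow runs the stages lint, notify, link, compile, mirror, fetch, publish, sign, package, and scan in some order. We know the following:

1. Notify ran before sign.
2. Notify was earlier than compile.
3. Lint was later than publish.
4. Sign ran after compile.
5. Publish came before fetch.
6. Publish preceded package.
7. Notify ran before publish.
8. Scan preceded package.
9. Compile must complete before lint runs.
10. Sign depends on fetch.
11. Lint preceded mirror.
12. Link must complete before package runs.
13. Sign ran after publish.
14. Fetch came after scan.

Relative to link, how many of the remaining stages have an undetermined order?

8

Forced after link: package.
That leaves compile, fetch, lint, mirror, notify, publish, scan, and sign with no forced order relative to link — 8.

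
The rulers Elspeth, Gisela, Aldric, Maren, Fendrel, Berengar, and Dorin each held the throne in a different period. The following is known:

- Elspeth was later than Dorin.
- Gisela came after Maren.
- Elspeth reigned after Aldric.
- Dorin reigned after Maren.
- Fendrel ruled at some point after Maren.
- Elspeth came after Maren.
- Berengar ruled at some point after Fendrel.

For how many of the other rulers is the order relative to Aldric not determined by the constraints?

5

Forced after Aldric: Elspeth.
That leaves Berengar, Dorin, Fendrel, Gisela, and Maren with no forced order relative to Aldric — 5.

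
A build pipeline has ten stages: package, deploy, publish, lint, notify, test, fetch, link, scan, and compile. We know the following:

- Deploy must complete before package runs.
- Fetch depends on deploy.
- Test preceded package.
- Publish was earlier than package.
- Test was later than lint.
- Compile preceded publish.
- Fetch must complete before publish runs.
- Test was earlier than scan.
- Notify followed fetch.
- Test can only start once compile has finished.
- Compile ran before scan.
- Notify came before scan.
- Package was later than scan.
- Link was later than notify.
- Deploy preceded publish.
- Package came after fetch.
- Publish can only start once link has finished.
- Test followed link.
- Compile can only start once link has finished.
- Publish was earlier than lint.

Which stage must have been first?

deploy

Deploy has a chain of constraints placing it before every other stage, so deploy must be first.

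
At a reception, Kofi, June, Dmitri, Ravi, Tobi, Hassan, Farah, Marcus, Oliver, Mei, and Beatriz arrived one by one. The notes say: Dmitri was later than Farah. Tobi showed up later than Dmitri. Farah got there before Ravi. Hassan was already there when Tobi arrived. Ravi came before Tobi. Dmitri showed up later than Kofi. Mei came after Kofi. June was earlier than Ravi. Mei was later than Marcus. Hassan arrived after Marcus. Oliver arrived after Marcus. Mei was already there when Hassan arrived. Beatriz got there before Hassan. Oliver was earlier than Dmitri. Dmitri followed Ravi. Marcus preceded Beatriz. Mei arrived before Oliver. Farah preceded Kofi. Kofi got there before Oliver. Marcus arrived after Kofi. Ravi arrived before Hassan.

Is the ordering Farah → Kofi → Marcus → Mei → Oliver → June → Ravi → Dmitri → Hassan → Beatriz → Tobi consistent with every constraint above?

no

The constraints require Beatriz before Hassan, but in the proposed sequence Hassan appears ahead of Beatriz. That one violation is enough.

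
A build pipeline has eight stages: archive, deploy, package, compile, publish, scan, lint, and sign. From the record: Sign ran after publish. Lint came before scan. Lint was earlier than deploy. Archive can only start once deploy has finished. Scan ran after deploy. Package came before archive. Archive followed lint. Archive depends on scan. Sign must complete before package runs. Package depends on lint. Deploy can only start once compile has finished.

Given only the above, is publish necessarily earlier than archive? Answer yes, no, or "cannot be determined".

Chain the constraints: publish → sign → package → archive. Each link is directly stated, so publish comes before archive.

yes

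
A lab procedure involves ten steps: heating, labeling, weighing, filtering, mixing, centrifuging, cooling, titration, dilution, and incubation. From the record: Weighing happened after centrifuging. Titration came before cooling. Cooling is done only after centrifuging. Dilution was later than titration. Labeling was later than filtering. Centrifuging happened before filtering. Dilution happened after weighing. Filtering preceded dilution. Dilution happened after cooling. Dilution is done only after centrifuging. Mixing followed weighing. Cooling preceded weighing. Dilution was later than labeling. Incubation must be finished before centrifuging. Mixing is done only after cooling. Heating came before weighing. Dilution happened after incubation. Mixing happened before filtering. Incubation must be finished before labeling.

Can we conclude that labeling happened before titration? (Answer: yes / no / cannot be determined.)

Tracing the constraints gives titration → cooling → mixing → filtering → labeling, so titration must come before labeling.
That means labeling cannot be before titration.

no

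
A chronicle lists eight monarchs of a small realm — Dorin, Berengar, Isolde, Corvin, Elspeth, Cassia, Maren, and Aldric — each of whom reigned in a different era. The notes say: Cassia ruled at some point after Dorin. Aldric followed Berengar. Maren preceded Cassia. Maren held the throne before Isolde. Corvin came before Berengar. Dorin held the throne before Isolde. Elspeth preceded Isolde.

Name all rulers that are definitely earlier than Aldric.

Directly stated before Aldric: Berengar.
Corvin reaches Aldric via Corvin → Berengar → Aldric.
No chain forces Elspeth (or any of the others) ahead of Aldric.

Berengar, Corvin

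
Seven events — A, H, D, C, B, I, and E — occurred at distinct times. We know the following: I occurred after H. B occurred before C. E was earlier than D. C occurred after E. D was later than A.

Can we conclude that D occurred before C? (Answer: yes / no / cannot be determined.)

No chain of stated constraints runs from D to C, and none runs from C to D either.
So the relative order of D and C is not fixed by the given facts.

cannot be determined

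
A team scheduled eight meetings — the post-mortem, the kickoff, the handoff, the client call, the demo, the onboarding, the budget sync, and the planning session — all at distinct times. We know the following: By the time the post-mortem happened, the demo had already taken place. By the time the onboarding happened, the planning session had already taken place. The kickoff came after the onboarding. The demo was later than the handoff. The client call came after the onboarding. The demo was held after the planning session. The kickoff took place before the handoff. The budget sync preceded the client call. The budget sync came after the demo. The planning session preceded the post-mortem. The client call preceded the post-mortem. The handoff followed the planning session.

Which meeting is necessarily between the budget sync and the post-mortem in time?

the client call

Tracing the constraints gives the budget sync → the client call → the post-mortem, so the client call sits after the budget sync and before the post-mortem.
No other meeting is forced both after the budget sync and before the post-mortem.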